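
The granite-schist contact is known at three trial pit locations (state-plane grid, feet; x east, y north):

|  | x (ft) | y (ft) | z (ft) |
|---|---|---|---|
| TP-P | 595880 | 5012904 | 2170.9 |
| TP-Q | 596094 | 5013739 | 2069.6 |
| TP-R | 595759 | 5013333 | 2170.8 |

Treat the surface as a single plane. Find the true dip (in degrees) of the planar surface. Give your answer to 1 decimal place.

13.2°

Let the plane be z = a·x + b·y + c.
TP-Q−TP-P: 214a + 835b = −101.3;  TP-R−TP-P: −121a + 429b = −0.1.
Solving gives a = −0.22492, b = −0.06367.
Gradient magnitude |∇z| = √(a² + b²) = √(0.05059 + 0.00405) = 0.23376.
True dip = arctan(0.23376) = 13.2°, dipping toward ENE (azimuth ≈ 074°).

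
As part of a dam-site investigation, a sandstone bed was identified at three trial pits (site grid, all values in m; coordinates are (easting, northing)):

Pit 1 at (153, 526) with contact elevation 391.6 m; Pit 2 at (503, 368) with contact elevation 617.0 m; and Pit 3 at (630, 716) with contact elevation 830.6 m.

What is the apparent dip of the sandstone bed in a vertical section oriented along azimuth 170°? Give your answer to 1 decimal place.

10.4°

Let the plane be z = a·E + b·N + c.
Pit 2−Pit 1: 350a − 158b = 225.4;  Pit 3−Pit 1: 477a + 190b = 439.
Solving gives a = 0.79080, b = 0.32520.
Unit vector along 170° is (sin 170°, cos 170°) = (0.1736, -0.9848).
Slope in that direction = a·(0.1736) + b·(-0.9848) = −0.18293.
Apparent dip = arctan|0.18293| = 10.4° (true dip is 40.5°, so apparent ≤ true as expected).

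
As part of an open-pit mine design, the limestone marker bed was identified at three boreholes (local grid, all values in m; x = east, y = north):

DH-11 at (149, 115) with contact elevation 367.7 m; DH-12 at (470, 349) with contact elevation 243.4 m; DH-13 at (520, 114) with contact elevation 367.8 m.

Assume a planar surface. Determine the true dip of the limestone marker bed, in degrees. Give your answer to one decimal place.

Let the plane be z = a·x + b·y + c.
DH-12−DH-11: 321a + 234b = −124.3;  DH-13−DH-11: 371a − 1b = 0.1.
Solving gives a = −0.00116, b = −0.52961.
Gradient magnitude |∇z| = √(a² + b²) = √(0.00000 + 0.28048) = 0.52961.
True dip = arctan(0.52961) = 27.9°, dipping toward N (azimuth ≈ 000°).

27.9°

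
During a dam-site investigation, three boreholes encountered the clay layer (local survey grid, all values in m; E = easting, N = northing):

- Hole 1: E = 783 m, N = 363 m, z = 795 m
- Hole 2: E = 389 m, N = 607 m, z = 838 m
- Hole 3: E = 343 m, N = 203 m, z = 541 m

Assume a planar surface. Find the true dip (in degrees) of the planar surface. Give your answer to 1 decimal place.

Let the plane be z = a·E + b·N + c.
Hole 2−Hole 1: −394a + 244b = 43;  Hole 3−Hole 1: −440a − 160b = −254.
Solving gives a = 0.32333, b = 0.69833.
Gradient magnitude |∇z| = √(a² + b²) = √(0.10454 + 0.48767) = 0.76955.
True dip = arctan(0.76955) = 37.6°, dipping toward SSW (azimuth ≈ 205°).

37.6°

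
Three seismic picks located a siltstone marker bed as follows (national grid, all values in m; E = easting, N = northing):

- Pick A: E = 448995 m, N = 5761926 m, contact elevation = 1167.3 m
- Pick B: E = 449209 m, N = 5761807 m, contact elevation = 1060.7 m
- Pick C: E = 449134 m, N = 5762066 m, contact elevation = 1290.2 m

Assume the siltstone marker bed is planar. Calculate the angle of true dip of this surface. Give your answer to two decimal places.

41.49°

Let the plane be z = a·E + b·N + c.
Pick B−Pick A: 214a − 119b = −106.6;  Pick C−Pick A: 139a + 140b = 122.9.
Solving gives a = −0.00643, b = 0.88424.
Gradient magnitude |∇z| = √(a² + b²) = √(0.00004 + 0.78188) = 0.88426.
True dip = arctan(0.88426) = 41.49°, dipping toward S (azimuth ≈ 180°).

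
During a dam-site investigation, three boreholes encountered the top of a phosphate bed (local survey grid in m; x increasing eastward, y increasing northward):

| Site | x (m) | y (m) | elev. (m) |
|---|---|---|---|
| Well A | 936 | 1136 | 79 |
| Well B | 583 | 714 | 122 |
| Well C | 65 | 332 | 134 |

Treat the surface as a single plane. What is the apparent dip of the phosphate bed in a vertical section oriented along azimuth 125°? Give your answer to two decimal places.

13.21°

Two edge vectors: Well A→Well B = (-353, -422, 43), Well A→Well C = (-871, -804, 55).
Normal n = (Well A→Well B) × (Well A→Well C) = (11362, -18038, -83750).
So ∂z/∂x = −n_x/n_z = 0.13567 and ∂z/∂y = −n_y/n_z = −0.21538.
Unit vector along 125° is (sin 125°, cos 125°) = (0.8192, -0.5736).
Slope in that direction = a·(0.8192) + b·(-0.5736) = 0.23467.
Apparent dip = arctan|0.23467| = 13.21° (true dip is 14.3°, so apparent ≤ true as expected).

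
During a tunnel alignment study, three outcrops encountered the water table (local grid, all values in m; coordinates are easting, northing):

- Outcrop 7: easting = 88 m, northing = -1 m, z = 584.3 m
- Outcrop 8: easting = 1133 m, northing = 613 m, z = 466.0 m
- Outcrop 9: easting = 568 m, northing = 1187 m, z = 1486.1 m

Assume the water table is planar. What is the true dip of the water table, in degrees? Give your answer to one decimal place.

Two edge vectors: Outcrop 7→Outcrop 8 = (1045, 614, -118.3), Outcrop 7→Outcrop 9 = (480, 1188, 901.8).
Normal n = (Outcrop 7→Outcrop 8) × (Outcrop 7→Outcrop 9) = (694245.6, -999165, 946740).
So ∂z/∂easting = −n_x/n_z = −0.73330 and ∂z/∂northing = −n_y/n_z = 1.05537.
Gradient magnitude |∇z| = √(a² + b²) = √(0.53773 + 1.11381) = 1.28512.
True dip = arctan(1.28512) = 52.1°, dipping toward SE (azimuth ≈ 145°).

52.1°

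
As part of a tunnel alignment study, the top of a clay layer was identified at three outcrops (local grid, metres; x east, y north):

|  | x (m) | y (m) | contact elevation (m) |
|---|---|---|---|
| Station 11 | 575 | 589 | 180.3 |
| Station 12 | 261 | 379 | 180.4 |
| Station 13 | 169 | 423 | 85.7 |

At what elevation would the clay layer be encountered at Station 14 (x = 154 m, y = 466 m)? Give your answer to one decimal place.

Let the plane be z = a·x + b·y + c.
Station 12−Station 11: −314a − 210b = 0.1;  Station 13−Station 11: −406a − 166b = −94.6.
Solving gives a = 0.60003, b = −0.89766.
Then c = 180.3 − a·575 − b·589 = 364.01.
At (154, 466): z = 92.4 − 418.3 + 364.01 = 38.1 m.

38.1 m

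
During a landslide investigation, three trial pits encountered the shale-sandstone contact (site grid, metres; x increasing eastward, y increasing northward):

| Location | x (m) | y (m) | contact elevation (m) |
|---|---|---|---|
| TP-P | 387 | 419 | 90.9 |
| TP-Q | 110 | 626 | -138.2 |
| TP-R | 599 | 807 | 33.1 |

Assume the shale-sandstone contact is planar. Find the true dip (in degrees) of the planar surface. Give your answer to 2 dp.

Let the plane be z = a·x + b·y + c.
TP-Q−TP-P: −277a + 207b = −229.1;  TP-R−TP-P: 212a + 388b = −57.8.
Solving gives a = 0.50823, b = −0.42666.
Gradient magnitude |∇z| = √(a² + b²) = √(0.25830 + 0.18204) = 0.66358.
True dip = arctan(0.66358) = 33.57°, dipping toward NW (azimuth ≈ 310°).

33.57°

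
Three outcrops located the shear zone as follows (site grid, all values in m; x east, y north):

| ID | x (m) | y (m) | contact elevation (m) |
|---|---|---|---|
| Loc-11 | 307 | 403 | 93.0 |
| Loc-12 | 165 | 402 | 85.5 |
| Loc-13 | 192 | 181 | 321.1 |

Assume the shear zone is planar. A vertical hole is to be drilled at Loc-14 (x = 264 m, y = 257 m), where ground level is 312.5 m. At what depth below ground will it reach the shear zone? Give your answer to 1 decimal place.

Two edge vectors: Loc-11→Loc-12 = (-142, -1, -7.5), Loc-11→Loc-13 = (-115, -222, 228.1).
Normal n = (Loc-11→Loc-12) × (Loc-11→Loc-13) = (-1893.1, 33252.7, 31409).
So ∂z/∂x = −n_x/n_z = 0.06027 and ∂z/∂y = −n_y/n_z = −1.05870.
Intercept c from Loc-11: 93 − 18.50 + 426.66 = 501.15.
At (264, 257): z_contact = 15.91 − 272.09 + 501.15 = 244.98 m.
Depth below ground = 312.5 − 244.98 = 67.5 m.

67.5 m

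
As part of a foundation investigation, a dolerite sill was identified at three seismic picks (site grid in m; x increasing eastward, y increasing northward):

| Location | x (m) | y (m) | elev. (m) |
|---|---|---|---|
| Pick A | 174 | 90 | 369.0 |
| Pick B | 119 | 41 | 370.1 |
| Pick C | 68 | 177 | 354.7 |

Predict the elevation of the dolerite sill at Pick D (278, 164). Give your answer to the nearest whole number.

369 m

Two edge vectors: Pick A→Pick B = (-55, -49, 1.1), Pick A→Pick C = (-106, 87, -14.3).
Normal n = (Pick A→Pick B) × (Pick A→Pick C) = (605, -903.1, -9979).
So ∂z/∂x = −n_x/n_z = 0.06063 and ∂z/∂y = −n_y/n_z = −0.09050.
Intercept c from Pick A: 369 − 10.55 + 8.15 = 366.60.
At (278, 164): z = 16.9 − 14.8 + 366.60 = 368.6 m.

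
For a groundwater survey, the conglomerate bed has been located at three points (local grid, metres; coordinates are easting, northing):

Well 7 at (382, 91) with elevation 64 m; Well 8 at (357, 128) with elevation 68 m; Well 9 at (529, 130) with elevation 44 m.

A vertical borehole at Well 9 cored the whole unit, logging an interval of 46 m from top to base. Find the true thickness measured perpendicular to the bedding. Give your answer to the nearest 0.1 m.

45.6 m

Two edge vectors: Well 7→Well 8 = (-25, 37, 4), Well 7→Well 9 = (147, 39, -20).
Normal n = (Well 7→Well 8) × (Well 7→Well 9) = (-896, 88, -6414).
So ∂z/∂easting = −n_x/n_z = −0.13969 and ∂z/∂northing = −n_y/n_z = 0.01372.
|∇z| = √(a²+b²) = 0.14037, so dip δ = arctan(0.14037) = 7.99°.
True thickness = vertical thickness × cos δ = 46 × cos 7.99° = 45.6 m.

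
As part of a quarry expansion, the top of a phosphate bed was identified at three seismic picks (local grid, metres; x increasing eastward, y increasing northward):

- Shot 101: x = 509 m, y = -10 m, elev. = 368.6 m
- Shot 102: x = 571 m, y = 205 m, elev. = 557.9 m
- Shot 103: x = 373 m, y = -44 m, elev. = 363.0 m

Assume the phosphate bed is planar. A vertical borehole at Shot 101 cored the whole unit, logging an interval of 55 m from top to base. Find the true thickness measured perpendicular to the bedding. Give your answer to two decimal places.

39.76 m

Let the plane be z = a·x + b·y + c.
Shot 102−Shot 101: 62a + 215b = 189.3;  Shot 103−Shot 101: −136a − 34b = −5.6.
Solving gives a = −0.19284, b = 0.93608.
|∇z| = √(a²+b²) = 0.95573, so dip δ = arctan(0.95573) = 43.70°.
True thickness = vertical thickness × cos δ = 55 × cos 43.70° = 39.76 m.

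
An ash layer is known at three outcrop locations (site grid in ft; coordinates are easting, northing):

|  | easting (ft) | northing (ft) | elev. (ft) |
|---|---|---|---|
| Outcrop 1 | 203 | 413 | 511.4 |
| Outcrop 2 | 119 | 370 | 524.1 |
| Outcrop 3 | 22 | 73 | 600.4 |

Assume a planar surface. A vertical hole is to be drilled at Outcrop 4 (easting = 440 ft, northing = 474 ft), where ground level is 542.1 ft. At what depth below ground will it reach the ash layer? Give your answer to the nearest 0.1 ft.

51.5 ft

Two edge vectors: Outcrop 1→Outcrop 2 = (-84, -43, 12.7), Outcrop 1→Outcrop 3 = (-181, -340, 89).
Normal n = (Outcrop 1→Outcrop 2) × (Outcrop 1→Outcrop 3) = (491, 5177.3, 20777).
So ∂z/∂easting = −n_x/n_z = −0.02363 and ∂z/∂northing = −n_y/n_z = −0.24918.
Intercept c from Outcrop 1: 511.4 + 4.80 + 102.91 = 619.11.
At (440, 474): z_contact = −10.40 − 118.11 + 619.11 = 490.60 ft.
Depth below ground = 542.1 − 490.60 = 51.5 ft.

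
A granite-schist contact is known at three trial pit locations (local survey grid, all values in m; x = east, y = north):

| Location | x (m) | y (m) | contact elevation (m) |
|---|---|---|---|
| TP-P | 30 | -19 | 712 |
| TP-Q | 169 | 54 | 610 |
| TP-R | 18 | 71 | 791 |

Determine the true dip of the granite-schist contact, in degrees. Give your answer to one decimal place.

53.1°

Let the plane be z = a·x + b·y + c.
TP-Q−TP-P: 139a + 73b = −102;  TP-R−TP-P: −12a + 90b = 79.
Solving gives a = −1.11661, b = 0.72890.
Gradient magnitude |∇z| = √(a² + b²) = √(1.24683 + 0.53129) = 1.33346.
True dip = arctan(1.33346) = 53.1°, dipping toward ESE (azimuth ≈ 123°).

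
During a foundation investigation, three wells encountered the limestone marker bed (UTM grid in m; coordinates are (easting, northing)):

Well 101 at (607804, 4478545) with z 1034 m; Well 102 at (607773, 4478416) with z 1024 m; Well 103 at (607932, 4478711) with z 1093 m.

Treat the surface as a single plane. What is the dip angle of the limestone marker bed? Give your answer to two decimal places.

27.74°

Two edge vectors: Well 101→Well 102 = (-31, -129, -10), Well 101→Well 103 = (128, 166, 59).
Normal n = (Well 101→Well 102) × (Well 101→Well 103) = (-5951, 549, 11366).
So ∂z/∂E = −n_x/n_z = 0.52358 and ∂z/∂N = −n_y/n_z = −0.04830.
Gradient magnitude |∇z| = √(a² + b²) = √(0.27414 + 0.00233) = 0.52580.
True dip = arctan(0.52580) = 27.74°, dipping toward W (azimuth ≈ 275°).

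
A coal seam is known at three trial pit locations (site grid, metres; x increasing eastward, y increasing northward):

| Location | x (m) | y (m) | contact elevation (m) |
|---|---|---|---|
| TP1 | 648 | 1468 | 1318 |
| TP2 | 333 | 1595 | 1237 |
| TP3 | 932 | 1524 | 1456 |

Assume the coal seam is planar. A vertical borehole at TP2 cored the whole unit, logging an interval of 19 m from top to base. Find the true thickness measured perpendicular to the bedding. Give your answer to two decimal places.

16.58 m

Two edge vectors: TP1→TP2 = (-315, 127, -81), TP1→TP3 = (284, 56, 138).
Normal n = (TP1→TP2) × (TP1→TP3) = (22062, 20466, -53708).
So ∂z/∂x = −n_x/n_z = 0.41078 and ∂z/∂y = −n_y/n_z = 0.38106.
|∇z| = √(a²+b²) = 0.56031, so dip δ = arctan(0.56031) = 29.26°.
True thickness = vertical thickness × cos δ = 19 × cos 29.26° = 16.58 m.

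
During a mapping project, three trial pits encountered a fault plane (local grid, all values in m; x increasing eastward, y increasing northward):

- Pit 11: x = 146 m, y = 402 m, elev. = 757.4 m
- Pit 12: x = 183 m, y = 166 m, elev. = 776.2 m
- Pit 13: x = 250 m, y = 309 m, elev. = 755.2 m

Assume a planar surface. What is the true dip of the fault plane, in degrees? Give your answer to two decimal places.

8.22°

Let the plane be z = a·x + b·y + c.
Pit 12−Pit 11: 37a − 236b = 18.8;  Pit 13−Pit 11: 104a − 93b = −2.2.
Solving gives a = −0.10745, b = −0.09651.
Gradient magnitude |∇z| = √(a² + b²) = √(0.01155 + 0.00931) = 0.14443.
True dip = arctan(0.14443) = 8.22°, dipping toward NE (azimuth ≈ 048°).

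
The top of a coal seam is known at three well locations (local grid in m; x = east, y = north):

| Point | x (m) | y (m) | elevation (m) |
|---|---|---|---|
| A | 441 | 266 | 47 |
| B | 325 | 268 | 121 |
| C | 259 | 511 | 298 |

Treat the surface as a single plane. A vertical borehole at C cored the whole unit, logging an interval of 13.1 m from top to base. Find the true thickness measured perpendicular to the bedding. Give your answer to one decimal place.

10.0 m

Two edge vectors: A→B = (-116, 2, 74), A→C = (-182, 245, 251).
Normal n = (A→B) × (A→C) = (-17628, 15648, -28056).
So ∂z/∂x = −n_x/n_z = −0.62831 and ∂z/∂y = −n_y/n_z = 0.55774.
|∇z| = √(a²+b²) = 0.84015, so dip δ = arctan(0.84015) = 40.04°.
True thickness = vertical thickness × cos δ = 13.1 × cos 40.04° = 10.0 m.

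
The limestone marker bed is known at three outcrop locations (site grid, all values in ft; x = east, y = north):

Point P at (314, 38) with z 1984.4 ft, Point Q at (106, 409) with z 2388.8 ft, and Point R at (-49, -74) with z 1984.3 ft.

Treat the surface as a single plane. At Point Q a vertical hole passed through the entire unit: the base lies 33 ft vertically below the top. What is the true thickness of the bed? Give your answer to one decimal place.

23.7 ft

Two edge vectors: Point P→Point Q = (-208, 371, 404.4), Point P→Point R = (-363, -112, -0.1).
Normal n = (Point P→Point Q) × (Point P→Point R) = (45255.7, -146818, 157969).
So ∂z/∂x = −n_x/n_z = −0.28648 and ∂z/∂y = −n_y/n_z = 0.92941.
|∇z| = √(a²+b²) = 0.97256, so dip δ = arctan(0.97256) = 44.20°.
True thickness = vertical thickness × cos δ = 33 × cos 44.20° = 23.7 ft.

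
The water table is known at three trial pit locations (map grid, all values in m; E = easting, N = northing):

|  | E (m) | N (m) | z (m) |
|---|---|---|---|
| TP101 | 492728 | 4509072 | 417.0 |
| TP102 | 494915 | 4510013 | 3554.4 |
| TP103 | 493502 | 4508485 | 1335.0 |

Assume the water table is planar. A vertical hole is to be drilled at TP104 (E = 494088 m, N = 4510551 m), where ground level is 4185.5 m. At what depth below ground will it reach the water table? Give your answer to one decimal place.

Let the plane be z = a·E + b·N + c.
TP102−TP101: 2187a + 941b = 3137.4;  TP103−TP101: 774a − 587b = 918.
Solving gives a = 1.344608999, b = 0.209075579.
Then c = 417 − a·492728 − b·4509072 = −1604846.34.
At (494088, 4510551): z_contact = 664355.17 + 943046.06 − 1604846.34 = 2554.89 m.
Depth below ground = 4185.5 − 2554.89 = 1630.6 m.

1630.6 m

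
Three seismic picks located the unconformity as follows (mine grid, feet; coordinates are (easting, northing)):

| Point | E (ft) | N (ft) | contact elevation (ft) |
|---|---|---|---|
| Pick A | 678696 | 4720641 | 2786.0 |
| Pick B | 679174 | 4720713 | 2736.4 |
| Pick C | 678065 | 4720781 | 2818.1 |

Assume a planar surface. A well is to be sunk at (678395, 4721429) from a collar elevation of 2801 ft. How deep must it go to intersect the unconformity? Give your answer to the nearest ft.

Let the plane be z = a·E + b·N + c.
Pick B−Pick A: 478a + 72b = −49.6;  Pick C−Pick A: −631a + 140b = 32.1.
Solving gives a = −0.08237682, b = −0.14199836.
Then c = 2786 − a·678696 − b·4720641 = 729018.11.
At (678395, 4721429): z_contact = −55884.0 − 670435.2 + 729018.11 = 2698.9 ft.
Depth below ground = 2801 − 2698.9 = 102 ft.

102 ft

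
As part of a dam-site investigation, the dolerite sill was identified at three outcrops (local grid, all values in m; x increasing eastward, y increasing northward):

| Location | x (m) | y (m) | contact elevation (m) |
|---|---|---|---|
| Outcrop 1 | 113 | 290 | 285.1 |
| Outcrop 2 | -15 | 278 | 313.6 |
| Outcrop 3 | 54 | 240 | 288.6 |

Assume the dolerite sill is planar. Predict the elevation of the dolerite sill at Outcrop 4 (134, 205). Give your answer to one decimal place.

Let the plane be z = a·x + b·y + c.
Outcrop 2−Outcrop 1: −128a − 12b = 28.5;  Outcrop 3−Outcrop 1: −59a − 50b = 3.5.
Solving gives a = −0.24297, b = 0.21671.
Then c = 285.1 − a·113 − b·290 = 249.71.
At (134, 205): z = −32.6 + 44.4 + 249.71 = 261.6 m.

261.6 m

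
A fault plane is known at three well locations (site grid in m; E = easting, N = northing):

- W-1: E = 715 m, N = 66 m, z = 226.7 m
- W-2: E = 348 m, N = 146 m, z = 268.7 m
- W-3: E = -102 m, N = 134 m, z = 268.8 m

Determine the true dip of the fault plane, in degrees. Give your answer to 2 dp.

Let the plane be z = a·E + b·N + c.
W-2−W-1: −367a + 80b = 42;  W-3−W-1: −817a + 68b = 42.1.
Solving gives a = −0.01267, b = 0.46687.
Gradient magnitude |∇z| = √(a² + b²) = √(0.00016 + 0.21796) = 0.46704.
True dip = arctan(0.46704) = 25.03°, dipping toward S (azimuth ≈ 178°).

25.03°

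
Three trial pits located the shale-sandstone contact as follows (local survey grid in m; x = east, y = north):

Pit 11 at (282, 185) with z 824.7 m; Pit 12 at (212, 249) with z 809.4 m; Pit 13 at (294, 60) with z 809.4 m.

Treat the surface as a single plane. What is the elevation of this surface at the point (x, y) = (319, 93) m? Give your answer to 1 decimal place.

Two edge vectors: Pit 11→Pit 12 = (-70, 64, -15.3), Pit 11→Pit 13 = (12, -125, -15.3).
Normal n = (Pit 11→Pit 12) × (Pit 11→Pit 13) = (-2891.7, -1254.6, 7982).
So ∂z/∂x = −n_x/n_z = 0.36228 and ∂z/∂y = −n_y/n_z = 0.15718.
Intercept c from Pit 11: 824.7 − 102.16 − 29.08 = 693.46.
At (319, 93): z = 115.6 + 14.6 + 693.46 = 823.6 m.

823.6 m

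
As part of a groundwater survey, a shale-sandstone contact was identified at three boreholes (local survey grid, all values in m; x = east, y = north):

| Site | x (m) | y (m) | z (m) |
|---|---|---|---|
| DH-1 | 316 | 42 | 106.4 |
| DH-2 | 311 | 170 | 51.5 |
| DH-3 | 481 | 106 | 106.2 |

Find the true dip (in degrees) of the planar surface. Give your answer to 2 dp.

Let the plane be z = a·x + b·y + c.
DH-2−DH-1: −5a + 128b = −54.9;  DH-3−DH-1: 165a + 64b = −0.2.
Solving gives a = 0.16269, b = −0.42255.
Gradient magnitude |∇z| = √(a² + b²) = √(0.02647 + 0.17855) = 0.45279.
True dip = arctan(0.45279) = 24.36°, dipping toward NNW (azimuth ≈ 339°).

24.36°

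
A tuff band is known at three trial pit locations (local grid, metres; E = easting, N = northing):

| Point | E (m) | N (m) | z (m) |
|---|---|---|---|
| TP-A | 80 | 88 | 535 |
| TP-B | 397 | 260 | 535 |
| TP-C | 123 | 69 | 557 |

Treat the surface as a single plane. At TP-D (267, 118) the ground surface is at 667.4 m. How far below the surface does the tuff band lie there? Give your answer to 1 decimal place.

95.3 m

Let the plane be z = a·E + b·N + c.
TP-B−TP-A: 317a + 172b = 0;  TP-C−TP-A: 43a − 19b = 22.
Solving gives a = 0.28199, b = −0.51971.
Then c = 535 − a·80 − b·88 = 558.18.
At (267, 118): z_contact = 75.29 − 61.33 + 558.18 = 572.14 m.
Depth below ground = 667.4 − 572.14 = 95.3 m.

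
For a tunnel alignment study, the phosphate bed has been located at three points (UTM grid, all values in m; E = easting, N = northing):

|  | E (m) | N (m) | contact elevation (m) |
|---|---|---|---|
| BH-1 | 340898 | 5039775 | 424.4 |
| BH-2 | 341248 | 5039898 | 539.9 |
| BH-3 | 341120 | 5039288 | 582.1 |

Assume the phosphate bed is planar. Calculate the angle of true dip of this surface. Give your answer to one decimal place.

22.3°

Two edge vectors: BH-1→BH-2 = (350, 123, 115.5), BH-1→BH-3 = (222, -487, 157.7).
Normal n = (BH-1→BH-2) × (BH-1→BH-3) = (75645.6, -29554, -197756).
So ∂z/∂E = −n_x/n_z = 0.38252 and ∂z/∂N = −n_y/n_z = −0.14945.
Gradient magnitude |∇z| = √(a² + b²) = √(0.14632 + 0.02233) = 0.41068.
True dip = arctan(0.41068) = 22.3°, dipping toward WNW (azimuth ≈ 291°).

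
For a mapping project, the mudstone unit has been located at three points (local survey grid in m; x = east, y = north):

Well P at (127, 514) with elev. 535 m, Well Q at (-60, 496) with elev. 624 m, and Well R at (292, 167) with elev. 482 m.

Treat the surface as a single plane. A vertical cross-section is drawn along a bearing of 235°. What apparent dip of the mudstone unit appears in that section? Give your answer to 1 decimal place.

23.0°

Let the plane be z = a·x + b·y + c.
Well Q−Well P: −187a − 18b = 89;  Well R−Well P: 165a − 347b = −53.
Solving gives a = −0.46916, b = −0.07035.
Unit vector along 235° is (sin 235°, cos 235°) = (-0.8192, -0.5736).
Slope in that direction = a·(-0.8192) + b·(-0.5736) = 0.42467.
Apparent dip = arctan|0.42467| = 23.0° (true dip is 25.4°, so apparent ≤ true as expected).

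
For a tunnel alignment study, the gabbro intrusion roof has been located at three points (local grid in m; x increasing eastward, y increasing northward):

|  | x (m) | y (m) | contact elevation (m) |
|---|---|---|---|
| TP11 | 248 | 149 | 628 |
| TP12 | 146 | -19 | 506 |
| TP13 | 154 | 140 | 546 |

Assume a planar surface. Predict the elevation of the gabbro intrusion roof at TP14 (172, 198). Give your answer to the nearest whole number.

Two edge vectors: TP11→TP12 = (-102, -168, -122), TP11→TP13 = (-94, -9, -82).
Normal n = (TP11→TP12) × (TP11→TP13) = (12678, 3104, -14874).
So ∂z/∂x = −n_x/n_z = 0.85236 and ∂z/∂y = −n_y/n_z = 0.20869.
Intercept c from TP11: 628 − 211.39 − 31.09 = 385.52.
At (172, 198): z = 146.6 + 41.3 + 385.52 = 573.4 m.

573 m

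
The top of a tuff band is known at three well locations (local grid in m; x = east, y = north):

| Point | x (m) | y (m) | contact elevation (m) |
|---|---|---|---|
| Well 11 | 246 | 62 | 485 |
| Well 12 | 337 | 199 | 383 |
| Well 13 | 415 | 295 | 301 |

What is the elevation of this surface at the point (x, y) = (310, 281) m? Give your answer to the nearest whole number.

382 m

Two edge vectors: Well 11→Well 12 = (91, 137, -102), Well 11→Well 13 = (169, 233, -184).
Normal n = (Well 11→Well 12) × (Well 11→Well 13) = (-1442, -494, -1950).
So ∂z/∂x = −n_x/n_z = −0.73949 and ∂z/∂y = −n_y/n_z = −0.25333.
Intercept c from Well 11: 485 + 181.91 + 15.71 = 682.62.
At (310, 281): z = −229.2 − 71.2 + 682.62 = 382.2 m.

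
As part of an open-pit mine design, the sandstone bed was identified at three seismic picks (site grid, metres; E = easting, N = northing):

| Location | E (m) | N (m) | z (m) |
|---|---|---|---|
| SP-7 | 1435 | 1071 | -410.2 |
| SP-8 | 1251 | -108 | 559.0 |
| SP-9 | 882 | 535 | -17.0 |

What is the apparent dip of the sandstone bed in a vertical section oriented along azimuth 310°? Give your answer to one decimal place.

31.6°

Two edge vectors: SP-7→SP-8 = (-184, -1179, 969.2), SP-7→SP-9 = (-553, -536, 393.2).
Normal n = (SP-7→SP-8) × (SP-7→SP-9) = (55908.4, -463618.8, -553363).
So ∂z/∂E = −n_x/n_z = 0.10103 and ∂z/∂N = −n_y/n_z = −0.83782.
Unit vector along 310° is (sin 310°, cos 310°) = (-0.7660, 0.6428).
Slope in that direction = a·(-0.7660) + b·(0.6428) = −0.61594.
Apparent dip = arctan|0.61594| = 31.6° (true dip is 40.2°, so apparent ≤ true as expected).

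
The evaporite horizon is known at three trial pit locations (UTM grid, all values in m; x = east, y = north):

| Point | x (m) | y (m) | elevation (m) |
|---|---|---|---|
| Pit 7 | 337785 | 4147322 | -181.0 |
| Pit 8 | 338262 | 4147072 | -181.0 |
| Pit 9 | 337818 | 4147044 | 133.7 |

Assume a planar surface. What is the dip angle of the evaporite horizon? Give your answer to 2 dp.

Let the plane be z = a·x + b·y + c.
Pit 8−Pit 7: 477a − 250b = 0;  Pit 9−Pit 7: 33a − 278b = 314.7.
Solving gives a = −0.63266, b = −1.20711.
Gradient magnitude |∇z| = √(a² + b²) = √(0.40026 + 1.45712) = 1.36286.
True dip = arctan(1.36286) = 53.73°, dipping toward NNE (azimuth ≈ 028°).

53.73°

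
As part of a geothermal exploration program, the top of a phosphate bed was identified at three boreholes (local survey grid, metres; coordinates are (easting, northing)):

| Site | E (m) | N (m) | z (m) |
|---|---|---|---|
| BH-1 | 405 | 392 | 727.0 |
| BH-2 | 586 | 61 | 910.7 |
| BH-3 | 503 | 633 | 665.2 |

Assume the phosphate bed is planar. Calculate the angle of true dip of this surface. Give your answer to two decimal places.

26.35°

Let the plane be z = a·E + b·N + c.
BH-2−BH-1: 181a − 331b = 183.7;  BH-3−BH-1: 98a + 241b = −61.8.
Solving gives a = 0.31312, b = −0.38376.
Gradient magnitude |∇z| = √(a² + b²) = √(0.09805 + 0.14727) = 0.49530.
True dip = arctan(0.49530) = 26.35°, dipping toward NW (azimuth ≈ 321°).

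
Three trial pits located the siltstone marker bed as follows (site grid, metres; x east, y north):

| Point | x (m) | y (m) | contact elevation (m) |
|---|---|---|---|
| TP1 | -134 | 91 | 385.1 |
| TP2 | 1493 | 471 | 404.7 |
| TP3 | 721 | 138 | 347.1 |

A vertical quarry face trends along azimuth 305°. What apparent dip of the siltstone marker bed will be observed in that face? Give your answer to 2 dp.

13.07°

Two edge vectors: TP1→TP2 = (1627, 380, 19.6), TP1→TP3 = (855, 47, -38).
Normal n = (TP1→TP2) × (TP1→TP3) = (-15361.2, 78584, -248431).
So ∂z/∂x = −n_x/n_z = −0.06183 and ∂z/∂y = −n_y/n_z = 0.31632.
Unit vector along 305° is (sin 305°, cos 305°) = (-0.8192, 0.5736).
Slope in that direction = a·(-0.8192) + b·(0.5736) = 0.23208.
Apparent dip = arctan|0.23208| = 13.07° (true dip is 17.9°, so apparent ≤ true as expected).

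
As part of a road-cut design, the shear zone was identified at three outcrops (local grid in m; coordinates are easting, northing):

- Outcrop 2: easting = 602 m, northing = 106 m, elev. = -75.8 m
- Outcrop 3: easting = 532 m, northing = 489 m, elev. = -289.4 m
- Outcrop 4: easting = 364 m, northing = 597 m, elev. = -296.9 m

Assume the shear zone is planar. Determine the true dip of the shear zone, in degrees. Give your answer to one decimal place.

35.6°

Two edge vectors: Outcrop 2→Outcrop 3 = (-70, 383, -213.6), Outcrop 2→Outcrop 4 = (-238, 491, -221.1).
Normal n = (Outcrop 2→Outcrop 3) × (Outcrop 2→Outcrop 4) = (20196.3, 35359.8, 56784).
So ∂z/∂easting = −n_x/n_z = −0.35567 and ∂z/∂northing = −n_y/n_z = −0.62271.
Gradient magnitude |∇z| = √(a² + b²) = √(0.12650 + 0.38776) = 0.71712.
True dip = arctan(0.71712) = 35.6°, dipping toward NNE (azimuth ≈ 030°).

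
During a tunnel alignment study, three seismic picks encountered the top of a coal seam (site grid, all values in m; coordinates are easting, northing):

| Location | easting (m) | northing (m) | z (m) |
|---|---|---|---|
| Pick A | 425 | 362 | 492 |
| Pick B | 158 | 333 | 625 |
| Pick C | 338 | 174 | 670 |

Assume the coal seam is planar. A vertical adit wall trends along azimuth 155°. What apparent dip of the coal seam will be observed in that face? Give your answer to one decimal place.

26.9°

Two edge vectors: Pick A→Pick B = (-267, -29, 133), Pick A→Pick C = (-87, -188, 178).
Normal n = (Pick A→Pick B) × (Pick A→Pick C) = (19842, 35955, 47673).
So ∂z/∂easting = −n_x/n_z = −0.41621 and ∂z/∂northing = −n_y/n_z = −0.75420.
Unit vector along 155° is (sin 155°, cos 155°) = (0.4226, -0.9063).
Slope in that direction = a·(0.4226) + b·(-0.9063) = 0.50764.
Apparent dip = arctan|0.50764| = 26.9° (true dip is 40.7°, so apparent ≤ true as expected).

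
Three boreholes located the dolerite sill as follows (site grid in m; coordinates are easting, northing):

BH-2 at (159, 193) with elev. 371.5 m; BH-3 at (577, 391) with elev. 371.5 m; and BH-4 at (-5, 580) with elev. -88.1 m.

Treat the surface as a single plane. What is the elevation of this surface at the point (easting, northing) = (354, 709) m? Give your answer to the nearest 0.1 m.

Let the plane be z = a·easting + b·northing + c.
BH-3−BH-2: 418a + 198b = 0;  BH-4−BH-2: −164a + 387b = −459.6.
Solving gives a = 0.46850, b = −0.98906.
Then c = 371.5 − a·159 − b·193 = 487.90.
At (354, 709): z = 165.8 − 701.2 + 487.90 = -47.5 m.

-47.5 m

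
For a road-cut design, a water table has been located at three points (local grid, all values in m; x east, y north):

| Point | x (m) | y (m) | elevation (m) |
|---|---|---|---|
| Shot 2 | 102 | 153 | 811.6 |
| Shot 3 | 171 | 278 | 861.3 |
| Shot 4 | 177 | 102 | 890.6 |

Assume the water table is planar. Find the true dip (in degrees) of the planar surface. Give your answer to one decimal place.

Two edge vectors: Shot 2→Shot 3 = (69, 125, 49.7), Shot 2→Shot 4 = (75, -51, 79).
Normal n = (Shot 2→Shot 3) × (Shot 2→Shot 4) = (12409.7, -1723.5, -12894).
So ∂z/∂x = −n_x/n_z = 0.96244 and ∂z/∂y = −n_y/n_z = −0.13367.
Gradient magnitude |∇z| = √(a² + b²) = √(0.92629 + 0.01787) = 0.97168.
True dip = arctan(0.97168) = 44.2°, dipping toward W (azimuth ≈ 278°).

44.2°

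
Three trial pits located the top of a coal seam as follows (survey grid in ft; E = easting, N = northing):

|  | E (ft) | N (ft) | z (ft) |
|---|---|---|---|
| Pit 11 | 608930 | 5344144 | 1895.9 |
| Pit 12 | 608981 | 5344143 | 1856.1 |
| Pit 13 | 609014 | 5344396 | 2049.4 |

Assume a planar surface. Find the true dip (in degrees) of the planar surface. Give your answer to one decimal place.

49.1°

Let the plane be z = a·E + b·N + c.
Pit 12−Pit 11: 51a − 1b = −39.8;  Pit 13−Pit 11: 84a + 252b = 153.5.
Solving gives a = −0.76346, b = 0.86361.
Gradient magnitude |∇z| = √(a² + b²) = √(0.58287 + 0.74583) = 1.15269.
True dip = arctan(1.15269) = 49.1°, dipping toward SE (azimuth ≈ 139°).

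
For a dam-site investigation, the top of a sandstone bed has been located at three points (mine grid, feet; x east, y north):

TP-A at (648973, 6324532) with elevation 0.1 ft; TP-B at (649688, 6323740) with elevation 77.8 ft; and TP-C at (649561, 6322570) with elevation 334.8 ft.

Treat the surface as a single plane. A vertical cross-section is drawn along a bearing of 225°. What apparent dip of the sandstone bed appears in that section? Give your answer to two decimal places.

Two edge vectors: TP-A→TP-B = (715, -792, 77.7), TP-A→TP-C = (588, -1962, 334.7).
Normal n = (TP-A→TP-B) × (TP-A→TP-C) = (-112635, -193622.9, -937134).
So ∂z/∂x = −n_x/n_z = −0.12019 and ∂z/∂y = −n_y/n_z = −0.20661.
Unit vector along 225° is (sin 225°, cos 225°) = (-0.7071, -0.7071).
Slope in that direction = a·(-0.7071) + b·(-0.7071) = 0.23108.
Apparent dip = arctan|0.23108| = 13.01° (true dip is 13.4°, so apparent ≤ true as expected).

13.01°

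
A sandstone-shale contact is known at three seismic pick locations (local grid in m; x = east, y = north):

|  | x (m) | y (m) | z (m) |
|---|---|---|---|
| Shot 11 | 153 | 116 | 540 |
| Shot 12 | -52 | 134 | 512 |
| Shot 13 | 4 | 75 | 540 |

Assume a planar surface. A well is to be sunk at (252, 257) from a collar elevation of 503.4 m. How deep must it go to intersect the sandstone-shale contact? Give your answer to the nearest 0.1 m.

6.2 m

Let the plane be z = a·x + b·y + c.
Shot 12−Shot 11: −205a + 18b = −28;  Shot 13−Shot 11: −149a − 41b = 0.
Solving gives a = 0.10354, b = −0.37630.
Then c = 540 − a·153 − b·116 = 567.81.
At (252, 257): z_contact = 26.09 − 96.71 + 567.81 = 497.19 m.
Depth below ground = 503.4 − 497.19 = 6.2 m.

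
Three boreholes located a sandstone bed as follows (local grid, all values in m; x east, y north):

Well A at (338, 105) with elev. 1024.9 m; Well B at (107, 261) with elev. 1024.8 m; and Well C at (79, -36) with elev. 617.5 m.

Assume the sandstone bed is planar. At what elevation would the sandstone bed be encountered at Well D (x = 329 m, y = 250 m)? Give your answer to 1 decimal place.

Let the plane be z = a·x + b·y + c.
Well B−Well A: −231a + 156b = −0.1;  Well C−Well A: −259a − 141b = −407.4.
Solving gives a = 0.87110, b = 1.28926.
Then c = 1024.9 − a·338 − b·105 = 595.10.
At (329, 250): z = 286.6 + 322.3 + 595.10 = 1204.0 m.

1204.0 m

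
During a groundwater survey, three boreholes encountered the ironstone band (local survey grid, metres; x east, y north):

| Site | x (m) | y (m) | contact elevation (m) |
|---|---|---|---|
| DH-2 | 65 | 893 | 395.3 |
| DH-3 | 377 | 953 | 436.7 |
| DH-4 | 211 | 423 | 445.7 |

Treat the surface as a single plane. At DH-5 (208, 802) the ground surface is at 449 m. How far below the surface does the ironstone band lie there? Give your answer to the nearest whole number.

27 m

Two edge vectors: DH-2→DH-3 = (312, 60, 41.4), DH-2→DH-4 = (146, -470, 50.4).
Normal n = (DH-2→DH-3) × (DH-2→DH-4) = (22482, -9680.4, -155400).
So ∂z/∂x = −n_x/n_z = 0.14467 and ∂z/∂y = −n_y/n_z = −0.06229.
Intercept c from DH-2: 395.3 − 9.40 + 55.63 = 441.52.
At (208, 802): z_contact = 30.1 − 50.0 + 441.52 = 421.7 m.
Depth below ground = 449 − 421.7 = 27 m.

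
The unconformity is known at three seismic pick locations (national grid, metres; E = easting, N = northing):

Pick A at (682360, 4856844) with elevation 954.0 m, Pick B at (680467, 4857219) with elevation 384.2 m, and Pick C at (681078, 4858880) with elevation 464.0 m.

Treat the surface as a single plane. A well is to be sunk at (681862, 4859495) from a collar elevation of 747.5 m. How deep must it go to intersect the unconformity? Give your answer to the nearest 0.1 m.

Let the plane be z = a·E + b·N + c.
Pick B−Pick A: −1893a + 375b = −569.8;  Pick C−Pick A: −1282a + 2036b = −490.
Solving gives a = 0.289430064, b = −0.058423702.
Then c = 954 − a·682360 − b·4856844 = 87213.31.
At (681862, 4859495): z_contact = 197351.36 − 283909.69 + 87213.31 = 654.98 m.
Depth below ground = 747.5 − 654.98 = 92.5 m.

92.5 m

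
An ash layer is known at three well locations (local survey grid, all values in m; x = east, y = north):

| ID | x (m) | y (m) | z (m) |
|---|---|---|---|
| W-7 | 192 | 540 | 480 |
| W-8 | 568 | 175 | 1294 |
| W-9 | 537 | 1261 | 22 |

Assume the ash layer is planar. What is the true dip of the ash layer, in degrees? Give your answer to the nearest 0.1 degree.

Let the plane be z = a·x + b·y + c.
W-8−W-7: 376a − 365b = 814;  W-9−W-7: 345a + 721b = −458.
Solving gives a = 1.05718, b = −1.14109.
Gradient magnitude |∇z| = √(a² + b²) = √(1.11764 + 1.30209) = 1.55555.
True dip = arctan(1.55555) = 57.3°, dipping toward NW (azimuth ≈ 317°).

57.3°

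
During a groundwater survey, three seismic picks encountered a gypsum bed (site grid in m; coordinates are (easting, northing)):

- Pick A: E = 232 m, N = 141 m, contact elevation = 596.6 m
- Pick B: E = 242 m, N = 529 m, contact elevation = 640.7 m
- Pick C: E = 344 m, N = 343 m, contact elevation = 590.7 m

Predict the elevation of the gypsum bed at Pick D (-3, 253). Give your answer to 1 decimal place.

673.6 m

Two edge vectors: Pick A→Pick B = (10, 388, 44.1), Pick A→Pick C = (112, 202, -5.9).
Normal n = (Pick A→Pick B) × (Pick A→Pick C) = (-11197.4, 4998.2, -41436).
So ∂z/∂E = −n_x/n_z = −0.27023 and ∂z/∂N = −n_y/n_z = 0.12062.
Intercept c from Pick A: 596.6 + 62.69 − 17.01 = 642.29.
At (-3, 253): z = 0.8 + 30.5 + 642.29 = 673.6 m.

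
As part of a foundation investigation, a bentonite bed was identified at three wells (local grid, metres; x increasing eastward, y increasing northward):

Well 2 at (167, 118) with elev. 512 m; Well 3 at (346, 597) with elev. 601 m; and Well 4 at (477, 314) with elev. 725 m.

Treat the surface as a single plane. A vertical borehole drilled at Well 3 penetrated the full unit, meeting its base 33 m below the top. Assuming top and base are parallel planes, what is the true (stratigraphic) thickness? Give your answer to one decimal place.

26.4 m

Two edge vectors: Well 2→Well 3 = (179, 479, 89), Well 2→Well 4 = (310, 196, 213).
Normal n = (Well 2→Well 3) × (Well 2→Well 4) = (84583, -10537, -113406).
So ∂z/∂x = −n_x/n_z = 0.74584 and ∂z/∂y = −n_y/n_z = −0.09291.
|∇z| = √(a²+b²) = 0.75161, so dip δ = arctan(0.75161) = 36.93°.
True thickness = vertical thickness × cos δ = 33 × cos 36.93° = 26.4 m.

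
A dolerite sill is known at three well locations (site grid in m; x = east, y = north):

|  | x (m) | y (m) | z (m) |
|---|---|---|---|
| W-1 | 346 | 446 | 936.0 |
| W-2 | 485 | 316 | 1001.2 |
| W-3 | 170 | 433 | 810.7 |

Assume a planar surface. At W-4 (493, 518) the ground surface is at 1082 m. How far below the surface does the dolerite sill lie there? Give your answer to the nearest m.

27 m

Let the plane be z = a·x + b·y + c.
W-2−W-1: 139a − 130b = 65.2;  W-3−W-1: −176a − 13b = −125.3.
Solving gives a = 0.69415, b = 0.24067.
Then c = 936 − a·346 − b·446 = 588.48.
At (493, 518): z_contact = 342.2 + 124.7 + 588.48 = 1055.4 m.
Depth below ground = 1082 − 1055.4 = 27 m.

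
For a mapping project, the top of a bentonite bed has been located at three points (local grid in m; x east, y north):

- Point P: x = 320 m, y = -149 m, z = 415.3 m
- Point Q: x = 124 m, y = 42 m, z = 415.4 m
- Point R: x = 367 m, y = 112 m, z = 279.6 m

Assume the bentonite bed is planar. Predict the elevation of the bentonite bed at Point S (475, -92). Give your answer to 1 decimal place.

Two edge vectors: Point P→Point Q = (-196, 191, 0.1), Point P→Point R = (47, 261, -135.7).
Normal n = (Point P→Point Q) × (Point P→Point R) = (-25944.8, -26592.5, -60133).
So ∂z/∂x = −n_x/n_z = −0.43146 and ∂z/∂y = −n_y/n_z = −0.44223.
Intercept c from Point P: 415.3 + 138.07 − 65.89 = 487.47.
At (475, -92): z = −204.9 + 40.7 + 487.47 = 323.2 m.

323.2 m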